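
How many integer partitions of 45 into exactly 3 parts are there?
p(45, 3 parts) = 169

Partitions of n into exactly k parts are in bijection with partitions of n − k into at most k parts (subtract 1 from each part). So p(45, exactly 3) = p(42, parts ≤ 3). Computing via the recurrence p(m, j) = p(m, j−1) + p(m−j, j) gives 169.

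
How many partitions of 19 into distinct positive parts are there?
q(19) = 54

A partition into distinct parts is a strictly decreasing sequence summing to n. The recurrence d(n, m) = d(n, m−1) + d(n−m, m−1) (use part m at most once) with q(n) = d(n, n) gives q(19) = 54. (Euler's theorem: # distinct-part partitions = # odd-part partitions.)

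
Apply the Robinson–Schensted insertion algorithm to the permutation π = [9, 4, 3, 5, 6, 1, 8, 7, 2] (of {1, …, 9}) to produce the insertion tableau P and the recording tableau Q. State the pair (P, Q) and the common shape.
P = [1, 2, 6, 7] / [3, 5] / [4, 8] / [9];  Q = [1, 4, 5, 7] / [2, 8] / [3, 9] / [6];  common shape = (4, 2, 2, 1)

Row-insert the values π_1, π_2, … into P one at a time, bumping the leftmost entry strictly greater than the inserted value down to the next row. The recording tableau Q records, in position (i, j), the step at which that cell was added to P.
  Insert 9 (step 1): P = [9];  Q = [1]
  Insert 4 (step 2): P = [4] / [9];  Q = [1] / [2]
  Insert 3 (step 3): P = [3] / [4] / [9];  Q = [1] / [2] / [3]
  Insert 5 (step 4): P = [3, 5] / [4] / [9];  Q = [1, 4] / [2] / [3]
  Insert 6 (step 5): P = [3, 5, 6] / [4] / [9];  Q = [1, 4, 5] / [2] / [3]
  Insert 1 (step 6): P = [1, 5, 6] / [3] / [4] / [9];  Q = [1, 4, 5] / [2] / [3] / [6]
  Insert 8 (step 7): P = [1, 5, 6, 8] / [3] / [4] / [9];  Q = [1, 4, 5, 7] / [2] / [3] / [6]
  Insert 7 (step 8): P = [1, 5, 6, 7] / [3, 8] / [4] / [9];  Q = [1, 4, 5, 7] / [2, 8] / [3] / [6]
  Insert 2 (step 9): P = [1, 2, 6, 7] / [3, 5] / [4, 8] / [9];  Q = [1, 4, 5, 7] / [2, 8] / [3, 9] / [6]
Final shape: (4, 2, 2, 1).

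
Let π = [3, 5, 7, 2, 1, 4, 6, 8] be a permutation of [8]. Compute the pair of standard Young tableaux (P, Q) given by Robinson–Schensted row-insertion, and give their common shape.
P = [1, 4, 6, 8] / [2, 5, 7] / [3];  Q = [1, 2, 3, 8] / [4, 6, 7] / [5];  common shape = (4, 3, 1)

Row-insert the values π_1, π_2, … into P one at a time, bumping the leftmost entry strictly greater than the inserted value down to the next row. The recording tableau Q records, in position (i, j), the step at which that cell was added to P.
  Insert 3 (step 1): P = [3];  Q = [1]
  Insert 5 (step 2): P = [3, 5];  Q = [1, 2]
  Insert 7 (step 3): P = [3, 5, 7];  Q = [1, 2, 3]
  Insert 2 (step 4): P = [2, 5, 7] / [3];  Q = [1, 2, 3] / [4]
  Insert 1 (step 5): P = [1, 5, 7] / [2] / [3];  Q = [1, 2, 3] / [4] / [5]
  Insert 4 (step 6): P = [1, 4, 7] / [2, 5] / [3];  Q = [1, 2, 3] / [4, 6] / [5]
  Insert 6 (step 7): P = [1, 4, 6] / [2, 5, 7] / [3];  Q = [1, 2, 3] / [4, 6, 7] / [5]
  Insert 8 (step 8): P = [1, 4, 6, 8] / [2, 5, 7] / [3];  Q = [1, 2, 3, 8] / [4, 6, 7] / [5]
Final shape: (4, 3, 1).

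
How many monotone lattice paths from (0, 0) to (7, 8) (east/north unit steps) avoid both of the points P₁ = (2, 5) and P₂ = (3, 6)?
Number of paths = 4629

Inclusion–exclusion. Total paths: C(15, 7) = 6435. Through P₁: C(7, 2)·C(8, 5) = 1176. Through P₂: C(9, 3)·C(6, 4) = 1260. Since P₁ is strictly southwest of P₂, a monotone path through both must visit P₁ then P₂; paths through both = C(7, 2)·C(2, 1)·C(6, 4) = 630. Avoid both = 6435 − 1176 − 1260 + 630 = 4629.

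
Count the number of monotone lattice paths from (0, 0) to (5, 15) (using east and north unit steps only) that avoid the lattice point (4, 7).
Number of paths = 12534

Total paths from (0, 0) to (5, 15): C(20, 5) = 15504. Paths through (4, 7): (paths (0, 0) → (4, 7)) × (paths (4, 7) → (5, 15)) = C(11, 4) · C(9, 1) = 330 · 9 = 2970. Avoidance count = 15504 − 2970 = 12534.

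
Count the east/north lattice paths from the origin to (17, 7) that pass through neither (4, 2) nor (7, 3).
Number of paths = 157524

Inclusion–exclusion. Total paths: C(24, 17) = 346104. Through P₁: C(6, 4)·C(18, 13) = 128520. Through P₂: C(10, 7)·C(14, 10) = 120120. Since P₁ is strictly southwest of P₂, a monotone path through both must visit P₁ then P₂; paths through both = C(6, 4)·C(4, 3)·C(14, 10) = 60060. Avoid both = 346104 − 128520 − 120120 + 60060 = 157524.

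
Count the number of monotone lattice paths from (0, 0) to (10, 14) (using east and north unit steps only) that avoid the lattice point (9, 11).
Number of paths = 1289416

Total paths from (0, 0) to (10, 14): C(24, 10) = 1961256. Paths through (9, 11): (paths (0, 0) → (9, 11)) × (paths (9, 11) → (10, 14)) = C(20, 9) · C(4, 1) = 167960 · 4 = 671840. Avoidance count = 1961256 − 671840 = 1289416.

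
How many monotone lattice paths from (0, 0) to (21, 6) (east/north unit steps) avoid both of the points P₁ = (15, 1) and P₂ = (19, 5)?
Number of paths = 164466

Inclusion–exclusion. Total paths: C(27, 21) = 296010. Through P₁: C(16, 15)·C(11, 6) = 7392. Through P₂: C(24, 19)·C(3, 2) = 127512. Since P₁ is strictly southwest of P₂, a monotone path through both must visit P₁ then P₂; paths through both = C(16, 15)·C(8, 4)·C(3, 2) = 3360. Avoid both = 296010 − 7392 − 127512 + 3360 = 164466.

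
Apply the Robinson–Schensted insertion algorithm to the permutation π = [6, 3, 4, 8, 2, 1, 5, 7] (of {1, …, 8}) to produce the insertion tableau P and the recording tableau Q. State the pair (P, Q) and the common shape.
P = [1, 4, 5, 7] / [2, 8] / [3] / [6];  Q = [1, 3, 4, 8] / [2, 7] / [5] / [6];  common shape = (4, 2, 1, 1)

Row-insert the values π_1, π_2, … into P one at a time, bumping the leftmost entry strictly greater than the inserted value down to the next row. The recording tableau Q records, in position (i, j), the step at which that cell was added to P.
  Insert 6 (step 1): P = [6];  Q = [1]
  Insert 3 (step 2): P = [3] / [6];  Q = [1] / [2]
  Insert 4 (step 3): P = [3, 4] / [6];  Q = [1, 3] / [2]
  Insert 8 (step 4): P = [3, 4, 8] / [6];  Q = [1, 3, 4] / [2]
  Insert 2 (step 5): P = [2, 4, 8] / [3] / [6];  Q = [1, 3, 4] / [2] / [5]
  Insert 1 (step 6): P = [1, 4, 8] / [2] / [3] / [6];  Q = [1, 3, 4] / [2] / [5] / [6]
  Insert 5 (step 7): P = [1, 4, 5] / [2, 8] / [3] / [6];  Q = [1, 3, 4] / [2, 7] / [5] / [6]
  Insert 7 (step 8): P = [1, 4, 5, 7] / [2, 8] / [3] / [6];  Q = [1, 3, 4, 8] / [2, 7] / [5] / [6]
Final shape: (4, 2, 1, 1).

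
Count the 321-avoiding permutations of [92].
C_92 = 15487357822491889407128326963778343232013931127835600

These 321-avoiding permutations are counted by the Catalan number C_n = (1/(n + 1)) · C(2n, n). For n = 92: C_92 = (1/93) · C(184, 92) = 1440324277491745714862934407631385920577295594888710800/93 = 15487357822491889407128326963778343232013931127835600.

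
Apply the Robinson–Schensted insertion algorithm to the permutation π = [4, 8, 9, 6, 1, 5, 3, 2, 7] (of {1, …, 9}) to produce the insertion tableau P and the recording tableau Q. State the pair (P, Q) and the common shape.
P = [1, 2, 7] / [3, 5, 9] / [4] / [6] / [8];  Q = [1, 2, 3] / [4, 6, 9] / [5] / [7] / [8];  common shape = (3, 3, 1, 1, 1)

Row-insert the values π_1, π_2, … into P one at a time, bumping the leftmost entry strictly greater than the inserted value down to the next row. The recording tableau Q records, in position (i, j), the step at which that cell was added to P.
  Insert 4 (step 1): P = [4];  Q = [1]
  Insert 8 (step 2): P = [4, 8];  Q = [1, 2]
  Insert 9 (step 3): P = [4, 8, 9];  Q = [1, 2, 3]
  Insert 6 (step 4): P = [4, 6, 9] / [8];  Q = [1, 2, 3] / [4]
  Insert 1 (step 5): P = [1, 6, 9] / [4] / [8];  Q = [1, 2, 3] / [4] / [5]
  Insert 5 (step 6): P = [1, 5, 9] / [4, 6] / [8];  Q = [1, 2, 3] / [4, 6] / [5]
  Insert 3 (step 7): P = [1, 3, 9] / [4, 5] / [6] / [8];  Q = [1, 2, 3] / [4, 6] / [5] / [7]
  Insert 2 (step 8): P = [1, 2, 9] / [3, 5] / [4] / [6] / [8];  Q = [1, 2, 3] / [4, 6] / [5] / [7] / [8]
  Insert 7 (step 9): P = [1, 2, 7] / [3, 5, 9] / [4] / [6] / [8];  Q = [1, 2, 3] / [4, 6, 9] / [5] / [7] / [8]
Final shape: (3, 3, 1, 1, 1).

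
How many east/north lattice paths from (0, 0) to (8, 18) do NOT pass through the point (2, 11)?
Number of paths = 1428427

Total paths from (0, 0) to (8, 18): C(26, 8) = 1562275. Paths through (2, 11): (paths (0, 0) → (2, 11)) × (paths (2, 11) → (8, 18)) = C(13, 2) · C(13, 6) = 78 · 1716 = 133848. Avoidance count = 1562275 − 133848 = 1428427.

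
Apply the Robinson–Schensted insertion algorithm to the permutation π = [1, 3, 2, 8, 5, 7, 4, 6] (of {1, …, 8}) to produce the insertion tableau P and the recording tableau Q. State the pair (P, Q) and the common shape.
P = [1, 2, 4, 6] / [3, 5, 7] / [8];  Q = [1, 2, 4, 6] / [3, 5, 8] / [7];  common shape = (4, 3, 1)

Row-insert the values π_1, π_2, … into P one at a time, bumping the leftmost entry strictly greater than the inserted value down to the next row. The recording tableau Q records, in position (i, j), the step at which that cell was added to P.
  Insert 1 (step 1): P = [1];  Q = [1]
  Insert 3 (step 2): P = [1, 3];  Q = [1, 2]
  Insert 2 (step 3): P = [1, 2] / [3];  Q = [1, 2] / [3]
  Insert 8 (step 4): P = [1, 2, 8] / [3];  Q = [1, 2, 4] / [3]
  Insert 5 (step 5): P = [1, 2, 5] / [3, 8];  Q = [1, 2, 4] / [3, 5]
  Insert 7 (step 6): P = [1, 2, 5, 7] / [3, 8];  Q = [1, 2, 4, 6] / [3, 5]
  Insert 4 (step 7): P = [1, 2, 4, 7] / [3, 5] / [8];  Q = [1, 2, 4, 6] / [3, 5] / [7]
  Insert 6 (step 8): P = [1, 2, 4, 6] / [3, 5, 7] / [8];  Q = [1, 2, 4, 6] / [3, 5, 8] / [7]
Final shape: (4, 3, 1).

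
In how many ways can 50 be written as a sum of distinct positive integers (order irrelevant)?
q(50) = 3658

A partition into distinct parts is a strictly decreasing sequence summing to n. The recurrence d(n, m) = d(n, m−1) + d(n−m, m−1) (use part m at most once) with q(n) = d(n, n) gives q(50) = 3658. (Euler's theorem: # distinct-part partitions = # odd-part partitions.)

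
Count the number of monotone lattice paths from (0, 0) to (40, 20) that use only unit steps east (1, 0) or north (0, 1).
Number of paths = 4191844505805495

A monotone lattice path from (0, 0) to (40, 20) consists of 40 east steps and 20 north steps in some order, so it is determined by which 40 of the 60 steps are east. The count is C(60, 40) = 4191844505805495.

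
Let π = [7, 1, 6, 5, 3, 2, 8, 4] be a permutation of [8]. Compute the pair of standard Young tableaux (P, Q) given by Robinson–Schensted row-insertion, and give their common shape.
P = [1, 2, 4] / [3, 8] / [5] / [6] / [7];  Q = [1, 3, 7] / [2, 8] / [4] / [5] / [6];  common shape = (3, 2, 1, 1, 1)

Row-insert the values π_1, π_2, … into P one at a time, bumping the leftmost entry strictly greater than the inserted value down to the next row. The recording tableau Q records, in position (i, j), the step at which that cell was added to P.
  Insert 7 (step 1): P = [7];  Q = [1]
  Insert 1 (step 2): P = [1] / [7];  Q = [1] / [2]
  Insert 6 (step 3): P = [1, 6] / [7];  Q = [1, 3] / [2]
  Insert 5 (step 4): P = [1, 5] / [6] / [7];  Q = [1, 3] / [2] / [4]
  Insert 3 (step 5): P = [1, 3] / [5] / [6] / [7];  Q = [1, 3] / [2] / [4] / [5]
  Insert 2 (step 6): P = [1, 2] / [3] / [5] / [6] / [7];  Q = [1, 3] / [2] / [4] / [5] / [6]
  Insert 8 (step 7): P = [1, 2, 8] / [3] / [5] / [6] / [7];  Q = [1, 3, 7] / [2] / [4] / [5] / [6]
  Insert 4 (step 8): P = [1, 2, 4] / [3, 8] / [5] / [6] / [7];  Q = [1, 3, 7] / [2, 8] / [4] / [5] / [6]
Final shape: (3, 2, 1, 1, 1).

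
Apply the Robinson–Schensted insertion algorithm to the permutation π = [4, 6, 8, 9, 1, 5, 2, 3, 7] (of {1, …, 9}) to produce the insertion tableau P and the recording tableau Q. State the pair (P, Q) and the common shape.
P = [1, 2, 3, 7] / [4, 5, 8, 9] / [6];  Q = [1, 2, 3, 4] / [5, 6, 8, 9] / [7];  common shape = (4, 4, 1)

Row-insert the values π_1, π_2, … into P one at a time, bumping the leftmost entry strictly greater than the inserted value down to the next row. The recording tableau Q records, in position (i, j), the step at which that cell was added to P.
  Insert 4 (step 1): P = [4];  Q = [1]
  Insert 6 (step 2): P = [4, 6];  Q = [1, 2]
  Insert 8 (step 3): P = [4, 6, 8];  Q = [1, 2, 3]
  Insert 9 (step 4): P = [4, 6, 8, 9];  Q = [1, 2, 3, 4]
  Insert 1 (step 5): P = [1, 6, 8, 9] / [4];  Q = [1, 2, 3, 4] / [5]
  Insert 5 (step 6): P = [1, 5, 8, 9] / [4, 6];  Q = [1, 2, 3, 4] / [5, 6]
  Insert 2 (step 7): P = [1, 2, 8, 9] / [4, 5] / [6];  Q = [1, 2, 3, 4] / [5, 6] / [7]
  Insert 3 (step 8): P = [1, 2, 3, 9] / [4, 5, 8] / [6];  Q = [1, 2, 3, 4] / [5, 6, 8] / [7]
  Insert 7 (step 9): P = [1, 2, 3, 7] / [4, 5, 8, 9] / [6];  Q = [1, 2, 3, 4] / [5, 6, 8, 9] / [7]
Final shape: (4, 4, 1).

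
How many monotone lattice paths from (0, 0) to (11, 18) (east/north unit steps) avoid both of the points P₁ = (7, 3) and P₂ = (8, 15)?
Number of paths = 24357090

Inclusion–exclusion. Total paths: C(29, 11) = 34597290. Through P₁: C(10, 7)·C(19, 4) = 465120. Through P₂: C(23, 8)·C(6, 3) = 9806280. Since P₁ is strictly southwest of P₂, a monotone path through both must visit P₁ then P₂; paths through both = C(10, 7)·C(13, 1)·C(6, 3) = 31200. Avoid both = 34597290 − 465120 − 9806280 + 31200 = 24357090.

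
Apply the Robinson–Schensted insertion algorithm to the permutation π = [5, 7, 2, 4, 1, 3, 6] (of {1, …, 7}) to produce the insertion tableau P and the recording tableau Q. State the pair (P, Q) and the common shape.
P = [1, 3, 6] / [2, 4] / [5, 7];  Q = [1, 2, 7] / [3, 4] / [5, 6];  common shape = (3, 2, 2)

Row-insert the values π_1, π_2, … into P one at a time, bumping the leftmost entry strictly greater than the inserted value down to the next row. The recording tableau Q records, in position (i, j), the step at which that cell was added to P.
  Insert 5 (step 1): P = [5];  Q = [1]
  Insert 7 (step 2): P = [5, 7];  Q = [1, 2]
  Insert 2 (step 3): P = [2, 7] / [5];  Q = [1, 2] / [3]
  Insert 4 (step 4): P = [2, 4] / [5, 7];  Q = [1, 2] / [3, 4]
  Insert 1 (step 5): P = [1, 4] / [2, 7] / [5];  Q = [1, 2] / [3, 4] / [5]
  Insert 3 (step 6): P = [1, 3] / [2, 4] / [5, 7];  Q = [1, 2] / [3, 4] / [5, 6]
  Insert 6 (step 7): P = [1, 3, 6] / [2, 4] / [5, 7];  Q = [1, 2, 7] / [3, 4] / [5, 6]
Final shape: (3, 2, 2).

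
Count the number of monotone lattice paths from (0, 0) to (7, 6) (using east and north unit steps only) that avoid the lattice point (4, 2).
Number of paths = 1191

Total paths from (0, 0) to (7, 6): C(13, 7) = 1716. Paths through (4, 2): (paths (0, 0) → (4, 2)) × (paths (4, 2) → (7, 6)) = C(6, 4) · C(7, 3) = 15 · 35 = 525. Avoidance count = 1716 − 525 = 1191.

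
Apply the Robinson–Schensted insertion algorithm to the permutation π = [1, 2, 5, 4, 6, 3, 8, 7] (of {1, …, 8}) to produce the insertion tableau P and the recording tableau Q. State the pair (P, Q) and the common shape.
P = [1, 2, 3, 6, 7] / [4, 8] / [5];  Q = [1, 2, 3, 5, 7] / [4, 8] / [6];  common shape = (5, 2, 1)

Row-insert the values π_1, π_2, … into P one at a time, bumping the leftmost entry strictly greater than the inserted value down to the next row. The recording tableau Q records, in position (i, j), the step at which that cell was added to P.
  Insert 1 (step 1): P = [1];  Q = [1]
  Insert 2 (step 2): P = [1, 2];  Q = [1, 2]
  Insert 5 (step 3): P = [1, 2, 5];  Q = [1, 2, 3]
  Insert 4 (step 4): P = [1, 2, 4] / [5];  Q = [1, 2, 3] / [4]
  Insert 6 (step 5): P = [1, 2, 4, 6] / [5];  Q = [1, 2, 3, 5] / [4]
  Insert 3 (step 6): P = [1, 2, 3, 6] / [4] / [5];  Q = [1, 2, 3, 5] / [4] / [6]
  Insert 8 (step 7): P = [1, 2, 3, 6, 8] / [4] / [5];  Q = [1, 2, 3, 5, 7] / [4] / [6]
  Insert 7 (step 8): P = [1, 2, 3, 6, 7] / [4, 8] / [5];  Q = [1, 2, 3, 5, 7] / [4, 8] / [6]
Final shape: (5, 2, 1).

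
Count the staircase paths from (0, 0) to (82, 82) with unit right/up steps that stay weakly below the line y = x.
C_82 = 17526585015616776834735140517915655636396234280

These NE paths below the diagonal are counted by the Catalan number C_n = (1/(n + 1)) · C(2n, n). For n = 82: C_82 = (1/83) · C(164, 82) = 1454706556296192477283016662986999417820887445240/83 = 17526585015616776834735140517915655636396234280.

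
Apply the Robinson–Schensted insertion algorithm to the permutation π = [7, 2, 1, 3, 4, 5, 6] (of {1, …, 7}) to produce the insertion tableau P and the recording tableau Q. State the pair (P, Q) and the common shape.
P = [1, 3, 4, 5, 6] / [2] / [7];  Q = [1, 4, 5, 6, 7] / [2] / [3];  common shape = (5, 1, 1)

Row-insert the values π_1, π_2, … into P one at a time, bumping the leftmost entry strictly greater than the inserted value down to the next row. The recording tableau Q records, in position (i, j), the step at which that cell was added to P.
  Insert 7 (step 1): P = [7];  Q = [1]
  Insert 2 (step 2): P = [2] / [7];  Q = [1] / [2]
  Insert 1 (step 3): P = [1] / [2] / [7];  Q = [1] / [2] / [3]
  Insert 3 (step 4): P = [1, 3] / [2] / [7];  Q = [1, 4] / [2] / [3]
  Insert 4 (step 5): P = [1, 3, 4] / [2] / [7];  Q = [1, 4, 5] / [2] / [3]
  Insert 5 (step 6): P = [1, 3, 4, 5] / [2] / [7];  Q = [1, 4, 5, 6] / [2] / [3]
  Insert 6 (step 7): P = [1, 3, 4, 5, 6] / [2] / [7];  Q = [1, 4, 5, 6, 7] / [2] / [3]
Final shape: (5, 1, 1).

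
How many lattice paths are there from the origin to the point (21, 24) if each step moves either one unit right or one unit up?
Number of paths = 3773655750150

A monotone lattice path from (0, 0) to (21, 24) consists of 21 east steps and 24 north steps in some order, so it is determined by which 21 of the 45 steps are east. The count is C(45, 21) = 3773655750150.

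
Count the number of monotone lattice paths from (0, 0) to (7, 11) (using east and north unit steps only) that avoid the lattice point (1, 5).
Number of paths = 26280

Total paths from (0, 0) to (7, 11): C(18, 7) = 31824. Paths through (1, 5): (paths (0, 0) → (1, 5)) × (paths (1, 5) → (7, 11)) = C(6, 1) · C(12, 6) = 6 · 924 = 5544. Avoidance count = 31824 − 5544 = 26280.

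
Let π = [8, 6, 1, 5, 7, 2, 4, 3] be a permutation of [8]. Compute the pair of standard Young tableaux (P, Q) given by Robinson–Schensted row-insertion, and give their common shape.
P = [1, 2, 3] / [4, 7] / [5] / [6] / [8];  Q = [1, 4, 5] / [2, 7] / [3] / [6] / [8];  common shape = (3, 2, 1, 1, 1)

Row-insert the values π_1, π_2, … into P one at a time, bumping the leftmost entry strictly greater than the inserted value down to the next row. The recording tableau Q records, in position (i, j), the step at which that cell was added to P.
  Insert 8 (step 1): P = [8];  Q = [1]
  Insert 6 (step 2): P = [6] / [8];  Q = [1] / [2]
  Insert 1 (step 3): P = [1] / [6] / [8];  Q = [1] / [2] / [3]
  Insert 5 (step 4): P = [1, 5] / [6] / [8];  Q = [1, 4] / [2] / [3]
  Insert 7 (step 5): P = [1, 5, 7] / [6] / [8];  Q = [1, 4, 5] / [2] / [3]
  Insert 2 (step 6): P = [1, 2, 7] / [5] / [6] / [8];  Q = [1, 4, 5] / [2] / [3] / [6]
  Insert 4 (step 7): P = [1, 2, 4] / [5, 7] / [6] / [8];  Q = [1, 4, 5] / [2, 7] / [3] / [6]
  Insert 3 (step 8): P = [1, 2, 3] / [4, 7] / [5] / [6] / [8];  Q = [1, 4, 5] / [2, 7] / [3] / [6] / [8]
Final shape: (3, 2, 1, 1, 1).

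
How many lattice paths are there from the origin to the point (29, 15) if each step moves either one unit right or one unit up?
Number of paths = 229911617056

A monotone lattice path from (0, 0) to (29, 15) consists of 29 east steps and 15 north steps in some order, so it is determined by which 29 of the 44 steps are east. The count is C(44, 29) = 229911617056.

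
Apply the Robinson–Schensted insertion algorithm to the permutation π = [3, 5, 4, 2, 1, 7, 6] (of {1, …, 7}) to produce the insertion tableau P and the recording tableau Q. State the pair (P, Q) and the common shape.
P = [1, 4, 6] / [2, 7] / [3] / [5];  Q = [1, 2, 6] / [3, 7] / [4] / [5];  common shape = (3, 2, 1, 1)

Row-insert the values π_1, π_2, … into P one at a time, bumping the leftmost entry strictly greater than the inserted value down to the next row. The recording tableau Q records, in position (i, j), the step at which that cell was added to P.
  Insert 3 (step 1): P = [3];  Q = [1]
  Insert 5 (step 2): P = [3, 5];  Q = [1, 2]
  Insert 4 (step 3): P = [3, 4] / [5];  Q = [1, 2] / [3]
  Insert 2 (step 4): P = [2, 4] / [3] / [5];  Q = [1, 2] / [3] / [4]
  Insert 1 (step 5): P = [1, 4] / [2] / [3] / [5];  Q = [1, 2] / [3] / [4] / [5]
  Insert 7 (step 6): P = [1, 4, 7] / [2] / [3] / [5];  Q = [1, 2, 6] / [3] / [4] / [5]
  Insert 6 (step 7): P = [1, 4, 6] / [2, 7] / [3] / [5];  Q = [1, 2, 6] / [3, 7] / [4] / [5]
Final shape: (3, 2, 1, 1).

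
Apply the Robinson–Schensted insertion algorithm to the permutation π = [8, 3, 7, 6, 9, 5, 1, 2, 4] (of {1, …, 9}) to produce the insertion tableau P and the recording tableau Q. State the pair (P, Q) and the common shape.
P = [1, 2, 4] / [3, 5, 9] / [6] / [7] / [8];  Q = [1, 3, 5] / [2, 8, 9] / [4] / [6] / [7];  common shape = (3, 3, 1, 1, 1)

Row-insert the values π_1, π_2, … into P one at a time, bumping the leftmost entry strictly greater than the inserted value down to the next row. The recording tableau Q records, in position (i, j), the step at which that cell was added to P.
  Insert 8 (step 1): P = [8];  Q = [1]
  Insert 3 (step 2): P = [3] / [8];  Q = [1] / [2]
  Insert 7 (step 3): P = [3, 7] / [8];  Q = [1, 3] / [2]
  Insert 6 (step 4): P = [3, 6] / [7] / [8];  Q = [1, 3] / [2] / [4]
  Insert 9 (step 5): P = [3, 6, 9] / [7] / [8];  Q = [1, 3, 5] / [2] / [4]
  Insert 5 (step 6): P = [3, 5, 9] / [6] / [7] / [8];  Q = [1, 3, 5] / [2] / [4] / [6]
  Insert 1 (step 7): P = [1, 5, 9] / [3] / [6] / [7] / [8];  Q = [1, 3, 5] / [2] / [4] / [6] / [7]
  Insert 2 (step 8): P = [1, 2, 9] / [3, 5] / [6] / [7] / [8];  Q = [1, 3, 5] / [2, 8] / [4] / [6] / [7]
  Insert 4 (step 9): P = [1, 2, 4] / [3, 5, 9] / [6] / [7] / [8];  Q = [1, 3, 5] / [2, 8, 9] / [4] / [6] / [7]
Final shape: (3, 3, 1, 1, 1).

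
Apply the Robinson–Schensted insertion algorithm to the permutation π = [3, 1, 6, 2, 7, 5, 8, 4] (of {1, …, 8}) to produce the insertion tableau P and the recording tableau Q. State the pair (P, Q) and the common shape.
P = [1, 2, 4, 8] / [3, 5, 7] / [6];  Q = [1, 3, 5, 7] / [2, 4, 6] / [8];  common shape = (4, 3, 1)

Row-insert the values π_1, π_2, … into P one at a time, bumping the leftmost entry strictly greater than the inserted value down to the next row. The recording tableau Q records, in position (i, j), the step at which that cell was added to P.
  Insert 3 (step 1): P = [3];  Q = [1]
  Insert 1 (step 2): P = [1] / [3];  Q = [1] / [2]
  Insert 6 (step 3): P = [1, 6] / [3];  Q = [1, 3] / [2]
  Insert 2 (step 4): P = [1, 2] / [3, 6];  Q = [1, 3] / [2, 4]
  Insert 7 (step 5): P = [1, 2, 7] / [3, 6];  Q = [1, 3, 5] / [2, 4]
  Insert 5 (step 6): P = [1, 2, 5] / [3, 6, 7];  Q = [1, 3, 5] / [2, 4, 6]
  Insert 8 (step 7): P = [1, 2, 5, 8] / [3, 6, 7];  Q = [1, 3, 5, 7] / [2, 4, 6]
  Insert 4 (step 8): P = [1, 2, 4, 8] / [3, 5, 7] / [6];  Q = [1, 3, 5, 7] / [2, 4, 6] / [8]
Final shape: (4, 3, 1).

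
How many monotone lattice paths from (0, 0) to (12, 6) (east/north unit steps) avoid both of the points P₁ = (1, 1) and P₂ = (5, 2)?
Number of paths = 6198

Inclusion–exclusion. Total paths: C(18, 12) = 18564. Through P₁: C(2, 1)·C(16, 11) = 8736. Through P₂: C(7, 5)·C(11, 7) = 6930. Since P₁ is strictly southwest of P₂, a monotone path through both must visit P₁ then P₂; paths through both = C(2, 1)·C(5, 4)·C(11, 7) = 3300. Avoid both = 18564 − 8736 − 6930 + 3300 = 6198.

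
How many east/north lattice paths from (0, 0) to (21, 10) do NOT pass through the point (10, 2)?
Number of paths = 39363753

Total paths from (0, 0) to (21, 10): C(31, 21) = 44352165. Paths through (10, 2): (paths (0, 0) → (10, 2)) × (paths (10, 2) → (21, 10)) = C(12, 10) · C(19, 11) = 66 · 75582 = 4988412. Avoidance count = 44352165 − 4988412 = 39363753.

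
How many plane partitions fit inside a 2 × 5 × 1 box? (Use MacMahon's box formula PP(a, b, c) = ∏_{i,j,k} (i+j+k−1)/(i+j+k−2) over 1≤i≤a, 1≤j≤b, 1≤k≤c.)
PP(2, 5, 1) = 21

Evaluate the triple product over i = 1..2, j = 1..5, k = 1..1. The factors are (2/1) · (3/2) · (4/3) · (5/4) · (6/5) · (3/2) · (4/3) · (5/4) · … (10 factors total). The numerators and denominators telescope so the product is an integer; carrying out the multiplication exactly gives PP(2, 5, 1) = 21.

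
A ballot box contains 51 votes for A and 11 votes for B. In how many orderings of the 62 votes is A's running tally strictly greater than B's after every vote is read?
Strict-lead orderings = 327916982640

Total orderings of the 62 votes with 51 for A: C(62, 51) = 508271323092. By the Bertrand ballot formula (Cycle Lemma / reflection principle), the number of orderings in which A is strictly ahead of B throughout is (p − q)/(p + q) · C(p + q, p) = (51 − 11)/(51 + 11) · 508271323092 = 327916982640.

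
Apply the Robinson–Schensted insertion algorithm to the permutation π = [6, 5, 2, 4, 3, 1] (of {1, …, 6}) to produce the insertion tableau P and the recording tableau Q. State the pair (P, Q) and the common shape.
P = [1, 3] / [2] / [4] / [5] / [6];  Q = [1, 4] / [2] / [3] / [5] / [6];  common shape = (2, 1, 1, 1, 1)

Row-insert the values π_1, π_2, … into P one at a time, bumping the leftmost entry strictly greater than the inserted value down to the next row. The recording tableau Q records, in position (i, j), the step at which that cell was added to P.
  Insert 6 (step 1): P = [6];  Q = [1]
  Insert 5 (step 2): P = [5] / [6];  Q = [1] / [2]
  Insert 2 (step 3): P = [2] / [5] / [6];  Q = [1] / [2] / [3]
  Insert 4 (step 4): P = [2, 4] / [5] / [6];  Q = [1, 4] / [2] / [3]
  Insert 3 (step 5): P = [2, 3] / [4] / [5] / [6];  Q = [1, 4] / [2] / [3] / [5]
  Insert 1 (step 6): P = [1, 3] / [2] / [4] / [5] / [6];  Q = [1, 4] / [2] / [3] / [5] / [6]
Final shape: (2, 1, 1, 1, 1).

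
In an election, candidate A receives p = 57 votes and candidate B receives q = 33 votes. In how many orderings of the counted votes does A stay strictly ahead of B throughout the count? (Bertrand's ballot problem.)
Strict-lead orderings = 1125836284829676122164848

Total orderings of the 90 votes with 57 for A: C(90, 57) = 4221886068111285458118180. By the Bertrand ballot formula (Cycle Lemma / reflection principle), the number of orderings in which A is strictly ahead of B throughout is (p − q)/(p + q) · C(p + q, p) = (57 − 33)/(57 + 33) · 4221886068111285458118180 = 1125836284829676122164848.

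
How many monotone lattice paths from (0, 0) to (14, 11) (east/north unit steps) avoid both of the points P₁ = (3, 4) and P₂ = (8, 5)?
Number of paths = 2348412

Inclusion–exclusion. Total paths: C(25, 14) = 4457400. Through P₁: C(7, 3)·C(18, 11) = 1113840. Through P₂: C(13, 8)·C(12, 6) = 1189188. Since P₁ is strictly southwest of P₂, a monotone path through both must visit P₁ then P₂; paths through both = C(7, 3)·C(6, 5)·C(12, 6) = 194040. Avoid both = 4457400 − 1113840 − 1189188 + 194040 = 2348412.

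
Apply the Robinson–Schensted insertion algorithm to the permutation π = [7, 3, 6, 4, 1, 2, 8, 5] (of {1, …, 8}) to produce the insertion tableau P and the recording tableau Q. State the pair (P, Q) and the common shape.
P = [1, 2, 5] / [3, 4, 8] / [6] / [7];  Q = [1, 3, 7] / [2, 6, 8] / [4] / [5];  common shape = (3, 3, 1, 1)

Row-insert the values π_1, π_2, … into P one at a time, bumping the leftmost entry strictly greater than the inserted value down to the next row. The recording tableau Q records, in position (i, j), the step at which that cell was added to P.
  Insert 7 (step 1): P = [7];  Q = [1]
  Insert 3 (step 2): P = [3] / [7];  Q = [1] / [2]
  Insert 6 (step 3): P = [3, 6] / [7];  Q = [1, 3] / [2]
  Insert 4 (step 4): P = [3, 4] / [6] / [7];  Q = [1, 3] / [2] / [4]
  Insert 1 (step 5): P = [1, 4] / [3] / [6] / [7];  Q = [1, 3] / [2] / [4] / [5]
  Insert 2 (step 6): P = [1, 2] / [3, 4] / [6] / [7];  Q = [1, 3] / [2, 6] / [4] / [5]
  Insert 8 (step 7): P = [1, 2, 8] / [3, 4] / [6] / [7];  Q = [1, 3, 7] / [2, 6] / [4] / [5]
  Insert 5 (step 8): P = [1, 2, 5] / [3, 4, 8] / [6] / [7];  Q = [1, 3, 7] / [2, 6, 8] / [4] / [5]
Final shape: (3, 3, 1, 1).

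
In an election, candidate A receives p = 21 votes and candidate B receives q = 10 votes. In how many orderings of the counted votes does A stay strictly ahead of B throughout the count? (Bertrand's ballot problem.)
Strict-lead orderings = 15737865

Total orderings of the 31 votes with 21 for A: C(31, 21) = 44352165. By the Bertrand ballot formula (Cycle Lemma / reflection principle), the number of orderings in which A is strictly ahead of B throughout is (p − q)/(p + q) · C(p + q, p) = (21 − 10)/(21 + 10) · 44352165 = 15737865.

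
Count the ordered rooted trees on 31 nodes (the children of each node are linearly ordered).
C_30 = 3814986502092304

These ordered rooted trees are counted by the Catalan number C_n = (1/(n + 1)) · C(2n, n). For n = 30: C_30 = (1/31) · C(60, 30) = 118264581564861424/31 = 3814986502092304.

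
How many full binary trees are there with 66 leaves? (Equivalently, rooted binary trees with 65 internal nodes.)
C_65 = 1440418573150919668872489894243865350

These full binary trees are counted by the Catalan number C_n = (1/(n + 1)) · C(2n, n). For n = 65: C_65 = (1/66) · C(130, 65) = 95067625827960698145584333020095113100/66 = 1440418573150919668872489894243865350.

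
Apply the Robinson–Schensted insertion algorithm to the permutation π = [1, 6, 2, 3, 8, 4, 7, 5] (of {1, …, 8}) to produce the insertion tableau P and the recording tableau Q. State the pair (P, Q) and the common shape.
P = [1, 2, 3, 4, 5] / [6, 7] / [8];  Q = [1, 2, 4, 5, 7] / [3, 6] / [8];  common shape = (5, 2, 1)

Row-insert the values π_1, π_2, … into P one at a time, bumping the leftmost entry strictly greater than the inserted value down to the next row. The recording tableau Q records, in position (i, j), the step at which that cell was added to P.
  Insert 1 (step 1): P = [1];  Q = [1]
  Insert 6 (step 2): P = [1, 6];  Q = [1, 2]
  Insert 2 (step 3): P = [1, 2] / [6];  Q = [1, 2] / [3]
  Insert 3 (step 4): P = [1, 2, 3] / [6];  Q = [1, 2, 4] / [3]
  Insert 8 (step 5): P = [1, 2, 3, 8] / [6];  Q = [1, 2, 4, 5] / [3]
  Insert 4 (step 6): P = [1, 2, 3, 4] / [6, 8];  Q = [1, 2, 4, 5] / [3, 6]
  Insert 7 (step 7): P = [1, 2, 3, 4, 7] / [6, 8];  Q = [1, 2, 4, 5, 7] / [3, 6]
  Insert 5 (step 8): P = [1, 2, 3, 4, 5] / [6, 7] / [8];  Q = [1, 2, 4, 5, 7] / [3, 6] / [8]
Final shape: (5, 2, 1).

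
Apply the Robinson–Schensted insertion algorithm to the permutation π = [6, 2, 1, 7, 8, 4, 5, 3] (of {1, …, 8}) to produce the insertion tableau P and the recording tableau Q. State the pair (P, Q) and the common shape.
P = [1, 3, 5] / [2, 4, 8] / [6, 7];  Q = [1, 4, 5] / [2, 6, 7] / [3, 8];  common shape = (3, 3, 2)

Row-insert the values π_1, π_2, … into P one at a time, bumping the leftmost entry strictly greater than the inserted value down to the next row. The recording tableau Q records, in position (i, j), the step at which that cell was added to P.
  Insert 6 (step 1): P = [6];  Q = [1]
  Insert 2 (step 2): P = [2] / [6];  Q = [1] / [2]
  Insert 1 (step 3): P = [1] / [2] / [6];  Q = [1] / [2] / [3]
  Insert 7 (step 4): P = [1, 7] / [2] / [6];  Q = [1, 4] / [2] / [3]
  Insert 8 (step 5): P = [1, 7, 8] / [2] / [6];  Q = [1, 4, 5] / [2] / [3]
  Insert 4 (step 6): P = [1, 4, 8] / [2, 7] / [6];  Q = [1, 4, 5] / [2, 6] / [3]
  Insert 5 (step 7): P = [1, 4, 5] / [2, 7, 8] / [6];  Q = [1, 4, 5] / [2, 6, 7] / [3]
  Insert 3 (step 8): P = [1, 3, 5] / [2, 4, 8] / [6, 7];  Q = [1, 4, 5] / [2, 6, 7] / [3, 8]
Final shape: (3, 3, 2).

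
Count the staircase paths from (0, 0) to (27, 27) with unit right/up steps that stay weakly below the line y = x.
C_27 = 69533550916004

These NE paths below the diagonal are counted by the Catalan number C_n = (1/(n + 1)) · C(2n, n). For n = 27: C_27 = (1/28) · C(54, 27) = 1946939425648112/28 = 69533550916004.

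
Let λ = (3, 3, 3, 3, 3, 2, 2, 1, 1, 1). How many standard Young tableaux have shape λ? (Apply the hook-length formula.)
# SYT of shape (3, 3, 3, 3, 3, 2, 2, 1, 1, 1) = 40738698

Hook-length formula: f^λ = n! / Π hook(c), product over all cells c of the Young diagram. For λ = (3, 3, 3, 3, 3, 2, 2, 1, 1, 1), n = 22 boxes. Hook lengths by row (left-to-right, top-to-bottom): [12, 8, 5]; [11, 7, 4]; [10, 6, 3]; [9, 5, 2]; [8, 4, 1]; [6, 2]; [5, 1]; [3]; [2]; [1]. Product of hooks = 27590492160000. So f^λ = 22! / 27590492160000 = 1124000727777607680000 / 27590492160000 = 40738698.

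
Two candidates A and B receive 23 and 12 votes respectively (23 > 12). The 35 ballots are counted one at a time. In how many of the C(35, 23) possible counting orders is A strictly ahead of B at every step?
Strict-lead orderings = 262256280

Total orderings of the 35 votes with 23 for A: C(35, 23) = 834451800. By the Bertrand ballot formula (Cycle Lemma / reflection principle), the number of orderings in which A is strictly ahead of B throughout is (p − q)/(p + q) · C(p + q, p) = (23 − 12)/(23 + 12) · 834451800 = 262256280.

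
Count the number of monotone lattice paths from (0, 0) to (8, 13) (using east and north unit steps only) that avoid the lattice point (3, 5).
Number of paths = 131418

Total paths from (0, 0) to (8, 13): C(21, 8) = 203490. Paths through (3, 5): (paths (0, 0) → (3, 5)) × (paths (3, 5) → (8, 13)) = C(8, 3) · C(13, 5) = 56 · 1287 = 72072. Avoidance count = 203490 − 72072 = 131418.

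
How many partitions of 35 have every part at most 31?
p(35, parts ≤ 31) = 14876

Use the recurrence p(n, m) = p(n, m−1) + p(n−m, m): either the largest part is < m (count p(n, m−1)) or the largest part is exactly m (remove one copy of m, count p(n−m, m)). With p(0, ·) = 1 this gives p(35, parts ≤ 31) = 14876. (By conjugating Young diagrams, this also counts partitions of 35 into at most 31 parts.)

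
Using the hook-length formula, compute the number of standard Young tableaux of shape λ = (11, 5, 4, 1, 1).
# SYT of shape (11, 5, 4, 1, 1) = 285170886

Hook-length formula: f^λ = n! / Π hook(c), product over all cells c of the Young diagram. For λ = (11, 5, 4, 1, 1), n = 22 boxes. Hook lengths by row (left-to-right, top-to-bottom): [15, 12, 11, 10, 8, 6, 5, 4, 3, 2, 1]; [8, 5, 4, 3, 1]; [6, 3, 2, 1]; [2]; [1]. Product of hooks = 3941498880000. So f^λ = 22! / 3941498880000 = 1124000727777607680000 / 3941498880000 = 285170886.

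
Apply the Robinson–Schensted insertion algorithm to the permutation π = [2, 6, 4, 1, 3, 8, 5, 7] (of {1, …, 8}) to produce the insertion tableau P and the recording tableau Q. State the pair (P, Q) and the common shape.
P = [1, 3, 5, 7] / [2, 4, 8] / [6];  Q = [1, 2, 6, 8] / [3, 5, 7] / [4];  common shape = (4, 3, 1)

Row-insert the values π_1, π_2, … into P one at a time, bumping the leftmost entry strictly greater than the inserted value down to the next row. The recording tableau Q records, in position (i, j), the step at which that cell was added to P.
  Insert 2 (step 1): P = [2];  Q = [1]
  Insert 6 (step 2): P = [2, 6];  Q = [1, 2]
  Insert 4 (step 3): P = [2, 4] / [6];  Q = [1, 2] / [3]
  Insert 1 (step 4): P = [1, 4] / [2] / [6];  Q = [1, 2] / [3] / [4]
  Insert 3 (step 5): P = [1, 3] / [2, 4] / [6];  Q = [1, 2] / [3, 5] / [4]
  Insert 8 (step 6): P = [1, 3, 8] / [2, 4] / [6];  Q = [1, 2, 6] / [3, 5] / [4]
  Insert 5 (step 7): P = [1, 3, 5] / [2, 4, 8] / [6];  Q = [1, 2, 6] / [3, 5, 7] / [4]
  Insert 7 (step 8): P = [1, 3, 5, 7] / [2, 4, 8] / [6];  Q = [1, 2, 6, 8] / [3, 5, 7] / [4]
Final shape: (4, 3, 1).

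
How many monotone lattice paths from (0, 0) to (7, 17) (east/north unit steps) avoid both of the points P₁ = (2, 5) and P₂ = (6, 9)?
Number of paths = 184341

Inclusion–exclusion. Total paths: C(24, 7) = 346104. Through P₁: C(7, 2)·C(17, 5) = 129948. Through P₂: C(15, 6)·C(9, 1) = 45045. Since P₁ is strictly southwest of P₂, a monotone path through both must visit P₁ then P₂; paths through both = C(7, 2)·C(8, 4)·C(9, 1) = 13230. Avoid both = 346104 − 129948 − 45045 + 13230 = 184341.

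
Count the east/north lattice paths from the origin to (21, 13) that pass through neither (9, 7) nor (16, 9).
Number of paths = 510088590

Inclusion–exclusion. Total paths: C(34, 21) = 927983760. Through P₁: C(16, 9)·C(18, 12) = 212372160. Through P₂: C(25, 16)·C(9, 5) = 257414850. Since P₁ is strictly southwest of P₂, a monotone path through both must visit P₁ then P₂; paths through both = C(16, 9)·C(9, 7)·C(9, 5) = 51891840. Avoid both = 927983760 − 212372160 − 257414850 + 51891840 = 510088590.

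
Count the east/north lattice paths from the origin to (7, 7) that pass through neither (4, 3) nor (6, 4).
Number of paths = 1787

Inclusion–exclusion. Total paths: C(14, 7) = 3432. Through P₁: C(7, 4)·C(7, 3) = 1225. Through P₂: C(10, 6)·C(4, 1) = 840. Since P₁ is strictly southwest of P₂, a monotone path through both must visit P₁ then P₂; paths through both = C(7, 4)·C(3, 2)·C(4, 1) = 420. Avoid both = 3432 − 1225 − 840 + 420 = 1787.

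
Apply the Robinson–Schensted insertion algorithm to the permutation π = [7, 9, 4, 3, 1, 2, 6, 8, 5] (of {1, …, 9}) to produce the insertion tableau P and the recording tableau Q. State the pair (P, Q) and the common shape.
P = [1, 2, 5, 8] / [3, 6] / [4, 9] / [7];  Q = [1, 2, 7, 8] / [3, 6] / [4, 9] / [5];  common shape = (4, 2, 2, 1)

Row-insert the values π_1, π_2, … into P one at a time, bumping the leftmost entry strictly greater than the inserted value down to the next row. The recording tableau Q records, in position (i, j), the step at which that cell was added to P.
  Insert 7 (step 1): P = [7];  Q = [1]
  Insert 9 (step 2): P = [7, 9];  Q = [1, 2]
  Insert 4 (step 3): P = [4, 9] / [7];  Q = [1, 2] / [3]
  Insert 3 (step 4): P = [3, 9] / [4] / [7];  Q = [1, 2] / [3] / [4]
  Insert 1 (step 5): P = [1, 9] / [3] / [4] / [7];  Q = [1, 2] / [3] / [4] / [5]
  Insert 2 (step 6): P = [1, 2] / [3, 9] / [4] / [7];  Q = [1, 2] / [3, 6] / [4] / [5]
  Insert 6 (step 7): P = [1, 2, 6] / [3, 9] / [4] / [7];  Q = [1, 2, 7] / [3, 6] / [4] / [5]
  Insert 8 (step 8): P = [1, 2, 6, 8] / [3, 9] / [4] / [7];  Q = [1, 2, 7, 8] / [3, 6] / [4] / [5]
  Insert 5 (step 9): P = [1, 2, 5, 8] / [3, 6] / [4, 9] / [7];  Q = [1, 2, 7, 8] / [3, 6] / [4, 9] / [5]
Final shape: (4, 2, 2, 1).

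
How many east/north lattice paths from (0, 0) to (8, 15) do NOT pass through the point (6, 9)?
Number of paths = 350174

Total paths from (0, 0) to (8, 15): C(23, 8) = 490314. Paths through (6, 9): (paths (0, 0) → (6, 9)) × (paths (6, 9) → (8, 15)) = C(15, 6) · C(8, 2) = 5005 · 28 = 140140. Avoidance count = 490314 − 140140 = 350174.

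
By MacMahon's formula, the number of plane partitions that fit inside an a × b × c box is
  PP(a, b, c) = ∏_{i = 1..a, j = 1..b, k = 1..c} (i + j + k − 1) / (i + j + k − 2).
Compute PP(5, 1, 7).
PP(5, 1, 7) = 792

Evaluate the triple product over i = 1..5, j = 1..1, k = 1..7. The factors are (2/1) · (3/2) · (4/3) · (5/4) · (6/5) · (7/6) · (8/7) · (3/2) · … (35 factors total). The numerators and denominators telescope so the product is an integer; carrying out the multiplication exactly gives PP(5, 1, 7) = 792.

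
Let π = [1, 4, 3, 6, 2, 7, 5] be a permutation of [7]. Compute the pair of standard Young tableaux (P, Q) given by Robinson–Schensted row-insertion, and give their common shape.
P = [1, 2, 5, 7] / [3, 6] / [4];  Q = [1, 2, 4, 6] / [3, 7] / [5];  common shape = (4, 2, 1)

Row-insert the values π_1, π_2, … into P one at a time, bumping the leftmost entry strictly greater than the inserted value down to the next row. The recording tableau Q records, in position (i, j), the step at which that cell was added to P.
  Insert 1 (step 1): P = [1];  Q = [1]
  Insert 4 (step 2): P = [1, 4];  Q = [1, 2]
  Insert 3 (step 3): P = [1, 3] / [4];  Q = [1, 2] / [3]
  Insert 6 (step 4): P = [1, 3, 6] / [4];  Q = [1, 2, 4] / [3]
  Insert 2 (step 5): P = [1, 2, 6] / [3] / [4];  Q = [1, 2, 4] / [3] / [5]
  Insert 7 (step 6): P = [1, 2, 6, 7] / [3] / [4];  Q = [1, 2, 4, 6] / [3] / [5]
  Insert 5 (step 7): P = [1, 2, 5, 7] / [3, 6] / [4];  Q = [1, 2, 4, 6] / [3, 7] / [5]
Final shape: (4, 2, 1).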